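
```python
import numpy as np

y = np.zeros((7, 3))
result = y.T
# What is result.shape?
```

(3, 7)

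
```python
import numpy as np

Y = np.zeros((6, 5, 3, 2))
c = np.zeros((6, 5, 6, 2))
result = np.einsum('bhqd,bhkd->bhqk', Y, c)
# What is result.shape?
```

(6, 5, 3, 6)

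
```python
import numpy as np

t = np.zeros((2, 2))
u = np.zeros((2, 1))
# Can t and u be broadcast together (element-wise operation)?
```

Yes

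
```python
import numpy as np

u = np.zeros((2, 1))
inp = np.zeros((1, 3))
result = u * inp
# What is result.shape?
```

(2, 3)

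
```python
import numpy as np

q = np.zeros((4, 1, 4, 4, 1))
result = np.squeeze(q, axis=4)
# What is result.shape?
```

(4, 1, 4, 4)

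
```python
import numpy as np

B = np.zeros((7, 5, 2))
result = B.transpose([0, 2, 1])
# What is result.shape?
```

(7, 2, 5)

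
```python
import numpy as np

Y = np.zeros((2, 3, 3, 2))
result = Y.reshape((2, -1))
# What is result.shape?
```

(2, 18)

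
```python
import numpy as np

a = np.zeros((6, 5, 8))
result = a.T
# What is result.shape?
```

(8, 5, 6)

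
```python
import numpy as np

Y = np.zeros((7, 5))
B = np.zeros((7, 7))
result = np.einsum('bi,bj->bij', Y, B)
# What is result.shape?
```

(7, 5, 7)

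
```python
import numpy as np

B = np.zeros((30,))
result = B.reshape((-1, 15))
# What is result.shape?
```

(2, 15)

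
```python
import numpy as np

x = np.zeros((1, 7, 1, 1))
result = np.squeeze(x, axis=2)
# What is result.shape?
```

(1, 7, 1)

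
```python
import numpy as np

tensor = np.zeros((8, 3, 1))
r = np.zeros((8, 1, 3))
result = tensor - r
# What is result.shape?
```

(8, 3, 3)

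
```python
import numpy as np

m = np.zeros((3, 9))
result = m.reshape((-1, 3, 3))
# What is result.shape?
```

(3, 3, 3)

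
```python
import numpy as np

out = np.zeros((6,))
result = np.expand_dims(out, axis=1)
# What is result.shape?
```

(6, 1)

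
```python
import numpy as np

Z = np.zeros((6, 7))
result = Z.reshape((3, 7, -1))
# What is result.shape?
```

(3, 7, 2)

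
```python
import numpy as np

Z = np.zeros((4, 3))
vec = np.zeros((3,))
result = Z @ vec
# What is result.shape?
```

(4,)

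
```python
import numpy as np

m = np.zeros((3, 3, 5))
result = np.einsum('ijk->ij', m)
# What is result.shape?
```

(3, 3)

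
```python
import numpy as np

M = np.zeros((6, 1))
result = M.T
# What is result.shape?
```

(1, 6)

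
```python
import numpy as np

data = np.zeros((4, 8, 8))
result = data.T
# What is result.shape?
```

(8, 8, 4)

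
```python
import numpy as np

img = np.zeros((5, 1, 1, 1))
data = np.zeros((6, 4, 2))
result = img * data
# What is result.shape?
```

(5, 6, 4, 2)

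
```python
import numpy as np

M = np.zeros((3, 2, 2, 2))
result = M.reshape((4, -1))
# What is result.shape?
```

(4, 6)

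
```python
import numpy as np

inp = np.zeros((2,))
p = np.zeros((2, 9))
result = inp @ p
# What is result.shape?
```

(9,)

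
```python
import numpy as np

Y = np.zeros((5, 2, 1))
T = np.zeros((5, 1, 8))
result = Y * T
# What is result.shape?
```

(5, 2, 8)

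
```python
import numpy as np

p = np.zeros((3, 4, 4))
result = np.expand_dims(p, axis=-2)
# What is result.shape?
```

(3, 4, 1, 4)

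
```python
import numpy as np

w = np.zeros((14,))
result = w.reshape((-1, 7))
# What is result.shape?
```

(2, 7)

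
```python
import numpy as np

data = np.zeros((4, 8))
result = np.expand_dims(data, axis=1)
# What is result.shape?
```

(4, 1, 8)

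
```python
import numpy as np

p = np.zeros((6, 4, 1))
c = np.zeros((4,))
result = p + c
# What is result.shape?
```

(6, 4, 4)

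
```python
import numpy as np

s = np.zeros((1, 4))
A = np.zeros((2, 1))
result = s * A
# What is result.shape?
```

(2, 4)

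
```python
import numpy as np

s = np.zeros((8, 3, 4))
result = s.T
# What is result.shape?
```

(4, 3, 8)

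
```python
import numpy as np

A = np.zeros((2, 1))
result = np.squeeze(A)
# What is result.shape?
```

(2,)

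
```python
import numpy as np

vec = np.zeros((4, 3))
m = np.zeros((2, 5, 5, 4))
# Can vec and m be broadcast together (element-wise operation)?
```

No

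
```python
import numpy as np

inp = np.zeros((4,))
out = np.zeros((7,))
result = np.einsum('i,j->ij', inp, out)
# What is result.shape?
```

(4, 7)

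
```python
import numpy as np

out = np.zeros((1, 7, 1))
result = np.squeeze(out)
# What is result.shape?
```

(7,)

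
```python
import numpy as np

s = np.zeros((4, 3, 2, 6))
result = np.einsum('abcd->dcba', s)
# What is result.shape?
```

(6, 2, 3, 4)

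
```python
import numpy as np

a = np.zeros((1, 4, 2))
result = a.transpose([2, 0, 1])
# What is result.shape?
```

(2, 1, 4)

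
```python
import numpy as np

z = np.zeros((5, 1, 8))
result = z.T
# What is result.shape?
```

(8, 1, 5)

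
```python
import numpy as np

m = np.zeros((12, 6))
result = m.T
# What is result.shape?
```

(6, 12)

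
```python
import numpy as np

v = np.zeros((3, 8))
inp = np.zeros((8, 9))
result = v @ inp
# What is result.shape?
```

(3, 9)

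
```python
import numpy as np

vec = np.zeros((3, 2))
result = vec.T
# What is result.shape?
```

(2, 3)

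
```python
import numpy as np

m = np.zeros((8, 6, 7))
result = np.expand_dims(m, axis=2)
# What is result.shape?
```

(8, 6, 1, 7)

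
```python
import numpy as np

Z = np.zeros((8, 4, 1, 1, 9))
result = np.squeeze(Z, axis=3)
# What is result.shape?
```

(8, 4, 1, 9)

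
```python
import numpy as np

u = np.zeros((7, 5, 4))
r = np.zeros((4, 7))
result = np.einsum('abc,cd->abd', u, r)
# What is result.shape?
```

(7, 5, 7)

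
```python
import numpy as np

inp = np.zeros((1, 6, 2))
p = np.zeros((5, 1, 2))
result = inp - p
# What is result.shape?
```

(5, 6, 2)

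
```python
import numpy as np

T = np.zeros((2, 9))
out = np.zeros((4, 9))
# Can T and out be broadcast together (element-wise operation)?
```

No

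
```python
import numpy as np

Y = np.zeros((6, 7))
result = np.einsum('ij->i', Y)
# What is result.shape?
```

(6,)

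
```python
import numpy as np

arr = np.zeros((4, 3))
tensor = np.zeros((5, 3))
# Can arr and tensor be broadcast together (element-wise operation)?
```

No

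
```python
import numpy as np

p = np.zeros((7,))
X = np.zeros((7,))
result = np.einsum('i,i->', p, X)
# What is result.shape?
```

()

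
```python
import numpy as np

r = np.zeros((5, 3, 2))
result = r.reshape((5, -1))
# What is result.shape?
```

(5, 6)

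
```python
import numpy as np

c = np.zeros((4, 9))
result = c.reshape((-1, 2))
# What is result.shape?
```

(18, 2)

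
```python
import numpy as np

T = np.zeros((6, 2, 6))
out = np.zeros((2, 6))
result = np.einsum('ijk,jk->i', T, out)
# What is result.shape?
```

(6,)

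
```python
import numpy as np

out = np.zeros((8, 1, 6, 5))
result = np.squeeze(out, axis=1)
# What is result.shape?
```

(8, 6, 5)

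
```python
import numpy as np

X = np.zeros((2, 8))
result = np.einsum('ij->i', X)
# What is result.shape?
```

(2,)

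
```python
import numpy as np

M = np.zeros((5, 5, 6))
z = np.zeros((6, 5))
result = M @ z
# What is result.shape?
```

(5, 5, 5)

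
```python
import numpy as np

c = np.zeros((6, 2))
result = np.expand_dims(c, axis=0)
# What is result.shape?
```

(1, 6, 2)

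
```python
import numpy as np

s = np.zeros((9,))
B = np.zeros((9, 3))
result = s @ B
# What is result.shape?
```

(3,)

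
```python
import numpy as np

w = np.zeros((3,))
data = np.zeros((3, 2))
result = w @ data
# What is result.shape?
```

(2,)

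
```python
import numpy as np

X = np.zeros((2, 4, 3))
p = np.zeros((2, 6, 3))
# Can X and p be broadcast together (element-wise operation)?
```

No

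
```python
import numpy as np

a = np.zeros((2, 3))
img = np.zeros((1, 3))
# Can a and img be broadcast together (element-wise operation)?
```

Yes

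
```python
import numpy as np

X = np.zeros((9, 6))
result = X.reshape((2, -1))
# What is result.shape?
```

(2, 27)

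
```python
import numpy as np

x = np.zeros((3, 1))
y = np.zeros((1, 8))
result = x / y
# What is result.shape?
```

(3, 8)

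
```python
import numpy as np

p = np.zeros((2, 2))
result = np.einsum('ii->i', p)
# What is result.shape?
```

(2,)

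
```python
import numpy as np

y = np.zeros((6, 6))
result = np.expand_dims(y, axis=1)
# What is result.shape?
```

(6, 1, 6)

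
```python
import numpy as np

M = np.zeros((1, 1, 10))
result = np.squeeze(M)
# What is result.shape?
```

(10,)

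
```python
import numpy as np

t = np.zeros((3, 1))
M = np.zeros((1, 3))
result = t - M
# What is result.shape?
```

(3, 3)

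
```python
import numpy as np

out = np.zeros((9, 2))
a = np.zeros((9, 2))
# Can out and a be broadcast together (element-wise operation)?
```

Yes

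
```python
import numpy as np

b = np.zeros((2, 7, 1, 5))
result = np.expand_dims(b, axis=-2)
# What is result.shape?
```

(2, 7, 1, 1, 5)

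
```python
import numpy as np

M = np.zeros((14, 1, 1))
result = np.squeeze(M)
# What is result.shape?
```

(14,)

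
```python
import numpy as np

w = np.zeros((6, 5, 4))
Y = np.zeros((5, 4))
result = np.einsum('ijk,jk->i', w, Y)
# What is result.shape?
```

(6,)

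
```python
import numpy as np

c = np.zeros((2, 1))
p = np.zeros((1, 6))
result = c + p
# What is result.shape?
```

(2, 6)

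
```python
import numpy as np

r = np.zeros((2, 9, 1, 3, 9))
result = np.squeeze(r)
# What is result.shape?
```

(2, 9, 3, 9)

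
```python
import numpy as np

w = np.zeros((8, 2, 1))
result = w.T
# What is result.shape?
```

(1, 2, 8)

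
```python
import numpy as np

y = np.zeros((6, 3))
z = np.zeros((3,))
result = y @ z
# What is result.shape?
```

(6,)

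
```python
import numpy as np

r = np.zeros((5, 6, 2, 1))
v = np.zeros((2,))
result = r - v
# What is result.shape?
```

(5, 6, 2, 2)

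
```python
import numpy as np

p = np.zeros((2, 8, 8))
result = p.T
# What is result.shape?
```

(8, 8, 2)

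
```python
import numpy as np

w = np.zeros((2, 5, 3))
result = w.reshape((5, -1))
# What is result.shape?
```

(5, 6)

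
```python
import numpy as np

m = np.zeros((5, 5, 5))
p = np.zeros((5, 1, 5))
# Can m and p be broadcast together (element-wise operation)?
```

Yes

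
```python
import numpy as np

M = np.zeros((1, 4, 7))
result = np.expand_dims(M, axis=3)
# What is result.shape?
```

(1, 4, 7, 1)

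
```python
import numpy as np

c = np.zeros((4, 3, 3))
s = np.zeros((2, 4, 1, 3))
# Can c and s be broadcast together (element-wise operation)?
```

Yes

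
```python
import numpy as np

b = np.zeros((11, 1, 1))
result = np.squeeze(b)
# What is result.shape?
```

(11,)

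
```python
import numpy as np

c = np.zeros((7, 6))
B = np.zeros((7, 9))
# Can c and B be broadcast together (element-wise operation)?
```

No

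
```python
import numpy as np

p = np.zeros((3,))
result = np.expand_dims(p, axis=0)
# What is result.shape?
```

(1, 3)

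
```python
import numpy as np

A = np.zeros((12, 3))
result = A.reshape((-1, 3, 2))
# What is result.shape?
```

(6, 3, 2)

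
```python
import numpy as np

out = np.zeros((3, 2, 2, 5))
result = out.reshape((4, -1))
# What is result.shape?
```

(4, 15)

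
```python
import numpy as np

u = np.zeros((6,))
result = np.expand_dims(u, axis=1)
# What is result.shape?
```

(6, 1)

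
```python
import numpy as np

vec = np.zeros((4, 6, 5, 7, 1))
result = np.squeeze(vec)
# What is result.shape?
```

(4, 6, 5, 7)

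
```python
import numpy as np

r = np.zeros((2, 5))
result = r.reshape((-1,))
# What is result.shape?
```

(10,)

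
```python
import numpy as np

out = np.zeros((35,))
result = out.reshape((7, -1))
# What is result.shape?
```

(7, 5)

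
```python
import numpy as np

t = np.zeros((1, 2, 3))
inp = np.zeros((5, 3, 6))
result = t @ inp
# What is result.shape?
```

(5, 2, 6)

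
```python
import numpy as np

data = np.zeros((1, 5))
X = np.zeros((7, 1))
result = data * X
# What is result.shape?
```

(7, 5)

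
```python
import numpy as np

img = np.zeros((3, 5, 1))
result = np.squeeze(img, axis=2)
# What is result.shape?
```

(3, 5)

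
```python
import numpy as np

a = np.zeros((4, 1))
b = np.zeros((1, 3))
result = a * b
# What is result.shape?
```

(4, 3)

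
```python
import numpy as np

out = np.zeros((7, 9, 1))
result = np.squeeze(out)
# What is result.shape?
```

(7, 9)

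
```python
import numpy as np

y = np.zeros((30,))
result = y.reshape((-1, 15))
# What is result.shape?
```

(2, 15)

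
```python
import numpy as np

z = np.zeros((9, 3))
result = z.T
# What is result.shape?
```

(3, 9)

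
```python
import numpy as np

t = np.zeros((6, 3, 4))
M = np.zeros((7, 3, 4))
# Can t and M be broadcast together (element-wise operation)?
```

No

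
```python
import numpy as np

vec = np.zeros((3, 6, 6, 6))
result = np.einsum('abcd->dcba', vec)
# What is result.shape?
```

(6, 6, 6, 3)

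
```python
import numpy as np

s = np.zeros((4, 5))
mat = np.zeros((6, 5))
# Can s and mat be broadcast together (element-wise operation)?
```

No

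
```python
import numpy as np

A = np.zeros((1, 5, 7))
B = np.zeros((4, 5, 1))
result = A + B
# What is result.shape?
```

(4, 5, 7)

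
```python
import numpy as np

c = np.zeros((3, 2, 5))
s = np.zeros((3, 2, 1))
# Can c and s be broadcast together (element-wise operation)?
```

Yes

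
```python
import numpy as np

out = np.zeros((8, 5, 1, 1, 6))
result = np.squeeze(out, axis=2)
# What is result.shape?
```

(8, 5, 1, 6)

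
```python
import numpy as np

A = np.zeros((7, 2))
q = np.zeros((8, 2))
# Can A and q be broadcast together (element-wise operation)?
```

No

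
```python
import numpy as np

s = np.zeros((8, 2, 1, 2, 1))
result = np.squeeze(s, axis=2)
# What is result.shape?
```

(8, 2, 2, 1)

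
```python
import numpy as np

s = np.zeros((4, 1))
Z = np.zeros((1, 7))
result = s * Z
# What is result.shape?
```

(4, 7)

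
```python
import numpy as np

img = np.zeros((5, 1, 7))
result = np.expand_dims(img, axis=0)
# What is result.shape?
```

(1, 5, 1, 7)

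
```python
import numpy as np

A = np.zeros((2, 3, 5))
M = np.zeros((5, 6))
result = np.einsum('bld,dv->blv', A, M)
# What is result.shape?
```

(2, 3, 6)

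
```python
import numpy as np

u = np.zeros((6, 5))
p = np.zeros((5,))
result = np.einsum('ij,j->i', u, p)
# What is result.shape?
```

(6,)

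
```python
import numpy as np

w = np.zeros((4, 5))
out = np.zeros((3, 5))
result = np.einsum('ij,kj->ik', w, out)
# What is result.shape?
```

(4, 3)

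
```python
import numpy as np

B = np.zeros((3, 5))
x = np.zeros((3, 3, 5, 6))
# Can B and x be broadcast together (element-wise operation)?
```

No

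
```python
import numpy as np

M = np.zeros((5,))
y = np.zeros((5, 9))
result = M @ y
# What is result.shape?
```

(9,)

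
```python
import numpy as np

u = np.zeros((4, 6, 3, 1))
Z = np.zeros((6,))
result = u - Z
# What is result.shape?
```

(4, 6, 3, 6)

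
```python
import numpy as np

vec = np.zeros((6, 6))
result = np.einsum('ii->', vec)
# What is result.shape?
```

()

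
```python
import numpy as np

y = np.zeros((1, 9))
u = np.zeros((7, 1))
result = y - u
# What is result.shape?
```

(7, 9)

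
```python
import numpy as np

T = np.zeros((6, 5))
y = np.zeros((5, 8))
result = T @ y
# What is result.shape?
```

(6, 8)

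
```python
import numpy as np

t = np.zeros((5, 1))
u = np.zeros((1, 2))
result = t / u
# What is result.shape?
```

(5, 2)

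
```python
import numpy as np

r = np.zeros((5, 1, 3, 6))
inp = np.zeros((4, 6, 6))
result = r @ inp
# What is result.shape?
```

(5, 4, 3, 6)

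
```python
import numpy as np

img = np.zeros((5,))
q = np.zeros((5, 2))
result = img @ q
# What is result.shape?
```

(2,)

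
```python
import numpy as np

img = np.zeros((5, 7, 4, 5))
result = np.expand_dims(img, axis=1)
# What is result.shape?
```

(5, 1, 7, 4, 5)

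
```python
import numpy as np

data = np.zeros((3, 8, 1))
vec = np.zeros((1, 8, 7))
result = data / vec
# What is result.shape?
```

(3, 8, 7)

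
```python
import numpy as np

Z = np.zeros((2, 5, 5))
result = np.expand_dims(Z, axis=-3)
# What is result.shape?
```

(2, 1, 5, 5)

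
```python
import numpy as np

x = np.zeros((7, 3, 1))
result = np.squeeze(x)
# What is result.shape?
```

(7, 3)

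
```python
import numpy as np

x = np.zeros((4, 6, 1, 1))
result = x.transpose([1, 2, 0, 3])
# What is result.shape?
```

(6, 1, 4, 1)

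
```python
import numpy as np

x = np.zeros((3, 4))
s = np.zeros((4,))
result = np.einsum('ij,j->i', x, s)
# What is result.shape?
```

(3,)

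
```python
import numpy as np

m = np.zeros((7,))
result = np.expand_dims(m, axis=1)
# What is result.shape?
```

(7, 1)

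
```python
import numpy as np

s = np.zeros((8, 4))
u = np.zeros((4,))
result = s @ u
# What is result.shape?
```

(8,)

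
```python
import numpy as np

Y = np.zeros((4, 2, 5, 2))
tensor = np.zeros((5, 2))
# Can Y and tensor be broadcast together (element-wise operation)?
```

Yes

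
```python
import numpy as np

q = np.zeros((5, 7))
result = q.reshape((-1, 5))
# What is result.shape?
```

(7, 5)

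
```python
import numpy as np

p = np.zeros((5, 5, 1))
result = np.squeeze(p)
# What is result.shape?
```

(5, 5)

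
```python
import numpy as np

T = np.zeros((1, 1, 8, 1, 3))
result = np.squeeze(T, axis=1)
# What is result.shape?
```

(1, 8, 1, 3)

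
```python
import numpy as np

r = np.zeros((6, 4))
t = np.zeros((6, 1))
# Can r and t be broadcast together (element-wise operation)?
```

Yes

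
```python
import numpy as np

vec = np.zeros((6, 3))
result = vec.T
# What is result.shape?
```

(3, 6)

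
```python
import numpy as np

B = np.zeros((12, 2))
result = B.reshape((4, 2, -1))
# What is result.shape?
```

(4, 2, 3)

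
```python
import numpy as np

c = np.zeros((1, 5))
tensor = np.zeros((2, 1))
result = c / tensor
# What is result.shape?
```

(2, 5)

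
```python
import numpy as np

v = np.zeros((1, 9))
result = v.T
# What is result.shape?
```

(9, 1)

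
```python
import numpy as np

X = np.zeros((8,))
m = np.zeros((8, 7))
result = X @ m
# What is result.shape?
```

(7,)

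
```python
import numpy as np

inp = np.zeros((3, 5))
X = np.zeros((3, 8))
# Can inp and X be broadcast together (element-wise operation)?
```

No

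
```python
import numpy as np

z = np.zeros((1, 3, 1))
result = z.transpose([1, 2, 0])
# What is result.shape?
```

(3, 1, 1)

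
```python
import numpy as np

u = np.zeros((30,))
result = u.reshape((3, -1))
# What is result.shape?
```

(3, 10)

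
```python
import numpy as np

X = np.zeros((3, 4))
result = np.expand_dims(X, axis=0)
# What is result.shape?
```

(1, 3, 4)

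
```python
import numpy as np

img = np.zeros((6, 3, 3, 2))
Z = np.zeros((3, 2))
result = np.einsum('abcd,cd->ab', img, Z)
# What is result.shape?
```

(6, 3)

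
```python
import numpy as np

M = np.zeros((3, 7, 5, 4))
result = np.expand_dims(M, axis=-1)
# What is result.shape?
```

(3, 7, 5, 4, 1)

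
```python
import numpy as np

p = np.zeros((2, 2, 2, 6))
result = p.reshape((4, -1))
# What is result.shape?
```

(4, 12)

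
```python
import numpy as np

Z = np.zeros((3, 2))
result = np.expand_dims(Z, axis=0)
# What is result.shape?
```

(1, 3, 2)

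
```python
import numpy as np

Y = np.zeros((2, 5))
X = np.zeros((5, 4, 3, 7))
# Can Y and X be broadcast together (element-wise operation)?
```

No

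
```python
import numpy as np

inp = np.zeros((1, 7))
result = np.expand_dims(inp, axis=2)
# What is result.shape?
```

(1, 7, 1)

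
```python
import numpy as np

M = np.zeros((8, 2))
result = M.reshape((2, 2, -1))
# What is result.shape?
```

(2, 2, 4)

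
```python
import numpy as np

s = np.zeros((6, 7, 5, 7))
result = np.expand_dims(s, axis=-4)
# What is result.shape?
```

(6, 1, 7, 5, 7)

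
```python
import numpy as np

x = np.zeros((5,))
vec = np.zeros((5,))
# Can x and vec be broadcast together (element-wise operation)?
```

Yes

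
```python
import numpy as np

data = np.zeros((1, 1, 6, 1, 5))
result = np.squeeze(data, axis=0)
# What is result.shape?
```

(1, 6, 1, 5)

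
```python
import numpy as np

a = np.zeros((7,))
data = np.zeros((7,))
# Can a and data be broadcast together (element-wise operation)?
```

Yes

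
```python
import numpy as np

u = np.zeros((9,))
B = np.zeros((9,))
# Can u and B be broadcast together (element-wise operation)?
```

Yes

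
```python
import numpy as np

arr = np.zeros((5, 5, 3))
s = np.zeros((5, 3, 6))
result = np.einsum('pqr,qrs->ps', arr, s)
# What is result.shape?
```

(5, 6)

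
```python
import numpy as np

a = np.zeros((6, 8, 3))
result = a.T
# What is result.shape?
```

(3, 8, 6)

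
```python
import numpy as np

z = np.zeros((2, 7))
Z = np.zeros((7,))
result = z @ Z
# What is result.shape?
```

(2,)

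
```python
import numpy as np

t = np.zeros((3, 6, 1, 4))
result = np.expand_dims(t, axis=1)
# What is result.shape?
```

(3, 1, 6, 1, 4)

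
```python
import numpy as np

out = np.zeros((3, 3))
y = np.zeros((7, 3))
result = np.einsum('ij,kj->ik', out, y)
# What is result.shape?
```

(3, 7)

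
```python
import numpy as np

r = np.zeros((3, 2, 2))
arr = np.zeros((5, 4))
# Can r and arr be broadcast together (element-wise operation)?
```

No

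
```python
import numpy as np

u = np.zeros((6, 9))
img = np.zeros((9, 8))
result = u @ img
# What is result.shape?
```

(6, 8)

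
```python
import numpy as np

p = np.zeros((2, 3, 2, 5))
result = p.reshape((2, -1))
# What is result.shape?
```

(2, 30)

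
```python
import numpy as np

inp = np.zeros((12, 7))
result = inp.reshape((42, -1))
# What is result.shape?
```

(42, 2)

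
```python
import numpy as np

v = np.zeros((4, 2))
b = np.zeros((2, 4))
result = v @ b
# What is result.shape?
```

(4, 4)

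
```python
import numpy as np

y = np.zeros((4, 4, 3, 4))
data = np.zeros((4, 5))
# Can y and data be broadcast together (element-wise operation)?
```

No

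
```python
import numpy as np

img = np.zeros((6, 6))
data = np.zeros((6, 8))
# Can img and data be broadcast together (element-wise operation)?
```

No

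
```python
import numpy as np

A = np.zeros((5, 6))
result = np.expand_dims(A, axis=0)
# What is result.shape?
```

(1, 5, 6)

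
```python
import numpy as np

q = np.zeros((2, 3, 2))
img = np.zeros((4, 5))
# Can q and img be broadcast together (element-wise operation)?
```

No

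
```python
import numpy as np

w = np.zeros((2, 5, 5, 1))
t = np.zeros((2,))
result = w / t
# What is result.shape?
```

(2, 5, 5, 2)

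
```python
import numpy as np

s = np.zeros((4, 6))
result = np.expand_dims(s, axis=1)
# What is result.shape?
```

(4, 1, 6)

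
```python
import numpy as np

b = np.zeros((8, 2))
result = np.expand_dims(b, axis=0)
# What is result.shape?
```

(1, 8, 2)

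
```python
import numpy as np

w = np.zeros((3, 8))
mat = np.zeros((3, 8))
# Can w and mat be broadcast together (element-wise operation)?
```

Yes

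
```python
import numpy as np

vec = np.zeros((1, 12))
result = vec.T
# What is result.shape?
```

(12, 1)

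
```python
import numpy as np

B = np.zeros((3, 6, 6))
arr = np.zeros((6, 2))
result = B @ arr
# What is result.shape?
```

(3, 6, 2)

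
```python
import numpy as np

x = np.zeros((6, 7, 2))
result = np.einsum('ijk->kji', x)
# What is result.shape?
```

(2, 7, 6)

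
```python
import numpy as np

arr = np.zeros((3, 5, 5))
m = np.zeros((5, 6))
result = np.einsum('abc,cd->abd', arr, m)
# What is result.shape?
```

(3, 5, 6)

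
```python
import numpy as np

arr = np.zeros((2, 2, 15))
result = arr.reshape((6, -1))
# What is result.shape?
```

(6, 10)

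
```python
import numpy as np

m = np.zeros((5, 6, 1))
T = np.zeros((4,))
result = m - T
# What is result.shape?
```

(5, 6, 4)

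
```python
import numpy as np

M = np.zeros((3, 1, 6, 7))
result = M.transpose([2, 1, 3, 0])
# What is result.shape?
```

(6, 1, 7, 3)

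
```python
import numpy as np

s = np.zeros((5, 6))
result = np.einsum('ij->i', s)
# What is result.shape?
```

(5,)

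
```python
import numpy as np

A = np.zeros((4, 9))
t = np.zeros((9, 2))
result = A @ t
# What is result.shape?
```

(4, 2)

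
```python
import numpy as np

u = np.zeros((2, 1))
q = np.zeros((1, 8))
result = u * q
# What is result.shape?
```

(2, 8)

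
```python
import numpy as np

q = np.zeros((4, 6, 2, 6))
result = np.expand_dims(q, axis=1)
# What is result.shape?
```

(4, 1, 6, 2, 6)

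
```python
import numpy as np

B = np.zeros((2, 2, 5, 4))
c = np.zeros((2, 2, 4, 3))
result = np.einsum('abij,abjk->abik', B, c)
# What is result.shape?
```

(2, 2, 5, 3)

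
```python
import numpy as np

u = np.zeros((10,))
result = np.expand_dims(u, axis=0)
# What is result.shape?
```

(1, 10)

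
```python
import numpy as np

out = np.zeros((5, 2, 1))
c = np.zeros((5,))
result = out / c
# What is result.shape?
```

(5, 2, 5)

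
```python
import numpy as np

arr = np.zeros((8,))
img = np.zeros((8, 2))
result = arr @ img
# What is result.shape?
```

(2,)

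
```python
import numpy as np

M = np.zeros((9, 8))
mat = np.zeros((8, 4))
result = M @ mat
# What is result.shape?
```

(9, 4)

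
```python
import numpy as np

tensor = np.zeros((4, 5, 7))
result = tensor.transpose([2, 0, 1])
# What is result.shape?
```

(7, 4, 5)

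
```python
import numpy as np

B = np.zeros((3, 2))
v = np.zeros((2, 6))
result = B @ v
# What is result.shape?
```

(3, 6)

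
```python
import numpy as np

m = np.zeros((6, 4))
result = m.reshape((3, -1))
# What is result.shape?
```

(3, 8)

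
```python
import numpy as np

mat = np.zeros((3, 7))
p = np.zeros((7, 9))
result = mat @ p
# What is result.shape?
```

(3, 9)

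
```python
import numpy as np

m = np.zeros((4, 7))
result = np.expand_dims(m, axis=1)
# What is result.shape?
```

(4, 1, 7)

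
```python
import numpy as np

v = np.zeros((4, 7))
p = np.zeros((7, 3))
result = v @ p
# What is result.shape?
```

(4, 3)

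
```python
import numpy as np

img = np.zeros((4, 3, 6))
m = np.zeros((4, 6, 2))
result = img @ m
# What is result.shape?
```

(4, 3, 2)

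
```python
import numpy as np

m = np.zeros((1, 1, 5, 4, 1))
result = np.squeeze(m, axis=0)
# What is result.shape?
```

(1, 5, 4, 1)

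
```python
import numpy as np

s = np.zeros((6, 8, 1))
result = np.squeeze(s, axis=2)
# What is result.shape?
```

(6, 8)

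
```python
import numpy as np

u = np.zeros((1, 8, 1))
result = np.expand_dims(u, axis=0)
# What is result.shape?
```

(1, 1, 8, 1)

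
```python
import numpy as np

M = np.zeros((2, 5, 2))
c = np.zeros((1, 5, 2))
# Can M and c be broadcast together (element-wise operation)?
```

Yes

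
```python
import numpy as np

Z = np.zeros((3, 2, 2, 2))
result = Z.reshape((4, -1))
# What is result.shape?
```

(4, 6)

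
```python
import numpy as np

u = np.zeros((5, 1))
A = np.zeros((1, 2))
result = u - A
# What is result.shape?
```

(5, 2)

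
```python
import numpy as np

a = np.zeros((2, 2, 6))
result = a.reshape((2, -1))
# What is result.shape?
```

(2, 12)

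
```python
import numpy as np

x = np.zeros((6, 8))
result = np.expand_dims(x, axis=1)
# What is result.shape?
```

(6, 1, 8)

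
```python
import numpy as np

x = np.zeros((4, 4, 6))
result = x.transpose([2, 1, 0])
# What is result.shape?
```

(6, 4, 4)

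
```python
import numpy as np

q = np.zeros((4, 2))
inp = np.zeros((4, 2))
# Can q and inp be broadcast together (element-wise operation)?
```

Yes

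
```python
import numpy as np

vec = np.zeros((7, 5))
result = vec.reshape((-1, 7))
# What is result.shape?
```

(5, 7)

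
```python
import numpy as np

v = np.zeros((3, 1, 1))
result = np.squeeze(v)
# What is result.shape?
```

(3,)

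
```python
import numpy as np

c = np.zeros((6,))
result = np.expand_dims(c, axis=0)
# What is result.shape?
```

(1, 6)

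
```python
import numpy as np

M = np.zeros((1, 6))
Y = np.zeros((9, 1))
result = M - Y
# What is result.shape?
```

(9, 6)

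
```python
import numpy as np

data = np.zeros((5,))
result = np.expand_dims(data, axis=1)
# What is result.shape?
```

(5, 1)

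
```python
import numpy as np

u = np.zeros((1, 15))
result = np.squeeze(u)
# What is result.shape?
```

(15,)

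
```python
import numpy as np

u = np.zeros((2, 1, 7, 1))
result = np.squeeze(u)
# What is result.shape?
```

(2, 7)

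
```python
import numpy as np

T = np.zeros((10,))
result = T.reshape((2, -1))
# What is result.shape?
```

(2, 5)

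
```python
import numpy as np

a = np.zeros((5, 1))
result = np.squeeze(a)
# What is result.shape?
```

(5,)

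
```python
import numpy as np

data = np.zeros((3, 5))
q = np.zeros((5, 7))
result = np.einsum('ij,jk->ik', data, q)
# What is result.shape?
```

(3, 7)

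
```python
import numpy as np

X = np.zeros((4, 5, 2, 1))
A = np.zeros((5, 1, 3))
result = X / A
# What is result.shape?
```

(4, 5, 2, 3)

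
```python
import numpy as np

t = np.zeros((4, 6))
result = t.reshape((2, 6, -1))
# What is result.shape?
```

(2, 6, 2)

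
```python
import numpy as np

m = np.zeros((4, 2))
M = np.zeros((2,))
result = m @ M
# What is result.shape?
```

(4,)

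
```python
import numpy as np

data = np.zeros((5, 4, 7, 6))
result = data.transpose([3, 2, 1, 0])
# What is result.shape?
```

(6, 7, 4, 5)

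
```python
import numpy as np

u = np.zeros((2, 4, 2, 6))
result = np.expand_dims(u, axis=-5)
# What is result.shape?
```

(1, 2, 4, 2, 6)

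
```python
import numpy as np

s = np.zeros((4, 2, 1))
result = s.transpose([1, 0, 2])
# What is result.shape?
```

(2, 4, 1)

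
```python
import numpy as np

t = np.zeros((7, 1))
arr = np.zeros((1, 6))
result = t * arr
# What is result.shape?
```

(7, 6)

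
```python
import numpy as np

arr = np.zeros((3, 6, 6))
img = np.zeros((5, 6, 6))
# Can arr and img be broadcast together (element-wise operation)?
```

No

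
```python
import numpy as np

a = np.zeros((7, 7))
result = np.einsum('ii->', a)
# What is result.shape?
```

()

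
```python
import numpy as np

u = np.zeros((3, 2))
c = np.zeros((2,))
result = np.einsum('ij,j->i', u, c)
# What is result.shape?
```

(3,)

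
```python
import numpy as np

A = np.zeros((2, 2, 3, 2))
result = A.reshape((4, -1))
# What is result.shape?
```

(4, 6)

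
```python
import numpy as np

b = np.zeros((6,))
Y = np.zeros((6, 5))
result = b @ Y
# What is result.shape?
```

(5,)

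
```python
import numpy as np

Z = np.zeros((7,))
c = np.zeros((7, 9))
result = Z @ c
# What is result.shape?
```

(9,)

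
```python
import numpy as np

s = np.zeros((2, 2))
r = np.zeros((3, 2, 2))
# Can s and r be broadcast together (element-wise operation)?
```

Yes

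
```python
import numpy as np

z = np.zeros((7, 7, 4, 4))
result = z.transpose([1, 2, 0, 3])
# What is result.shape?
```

(7, 4, 7, 4)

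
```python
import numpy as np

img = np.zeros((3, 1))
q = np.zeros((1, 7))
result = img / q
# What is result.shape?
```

(3, 7)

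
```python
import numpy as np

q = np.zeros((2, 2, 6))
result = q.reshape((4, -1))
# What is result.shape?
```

(4, 6)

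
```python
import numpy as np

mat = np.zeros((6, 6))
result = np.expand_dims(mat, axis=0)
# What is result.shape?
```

(1, 6, 6)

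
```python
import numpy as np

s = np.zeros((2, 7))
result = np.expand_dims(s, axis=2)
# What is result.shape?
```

(2, 7, 1)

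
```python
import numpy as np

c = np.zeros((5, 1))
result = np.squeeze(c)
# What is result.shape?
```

(5,)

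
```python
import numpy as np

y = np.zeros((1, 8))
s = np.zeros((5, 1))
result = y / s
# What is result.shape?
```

(5, 8)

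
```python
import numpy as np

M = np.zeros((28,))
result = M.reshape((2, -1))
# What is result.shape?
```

(2, 14)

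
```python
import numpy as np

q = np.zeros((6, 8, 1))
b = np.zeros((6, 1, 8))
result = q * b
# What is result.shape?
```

(6, 8, 8)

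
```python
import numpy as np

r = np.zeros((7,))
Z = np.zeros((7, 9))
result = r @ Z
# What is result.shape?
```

(9,)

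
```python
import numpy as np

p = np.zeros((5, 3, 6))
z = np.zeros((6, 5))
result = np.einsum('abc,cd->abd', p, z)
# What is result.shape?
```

(5, 3, 5)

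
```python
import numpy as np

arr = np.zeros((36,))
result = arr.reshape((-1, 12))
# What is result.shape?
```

(3, 12)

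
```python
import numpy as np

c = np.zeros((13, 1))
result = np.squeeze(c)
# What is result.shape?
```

(13,)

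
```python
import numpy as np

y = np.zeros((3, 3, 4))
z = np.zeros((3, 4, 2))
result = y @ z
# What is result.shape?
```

(3, 3, 2)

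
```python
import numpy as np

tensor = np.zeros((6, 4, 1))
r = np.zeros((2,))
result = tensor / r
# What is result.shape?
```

(6, 4, 2)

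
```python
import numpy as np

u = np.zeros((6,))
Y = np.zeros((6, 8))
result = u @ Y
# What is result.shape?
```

(8,)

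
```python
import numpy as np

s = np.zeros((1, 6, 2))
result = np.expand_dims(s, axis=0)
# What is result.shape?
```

(1, 1, 6, 2)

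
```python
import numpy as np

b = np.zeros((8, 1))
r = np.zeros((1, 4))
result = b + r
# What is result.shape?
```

(8, 4)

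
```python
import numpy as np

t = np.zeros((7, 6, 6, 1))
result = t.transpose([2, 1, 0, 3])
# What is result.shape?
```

(6, 6, 7, 1)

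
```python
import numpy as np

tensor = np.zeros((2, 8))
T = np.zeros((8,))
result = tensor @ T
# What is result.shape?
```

(2,)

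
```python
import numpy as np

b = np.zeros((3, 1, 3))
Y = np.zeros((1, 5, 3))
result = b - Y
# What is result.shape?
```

(3, 5, 3)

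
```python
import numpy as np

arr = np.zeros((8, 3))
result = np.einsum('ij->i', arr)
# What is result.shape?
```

(8,)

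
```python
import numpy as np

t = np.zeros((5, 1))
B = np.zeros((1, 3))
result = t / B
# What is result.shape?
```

(5, 3)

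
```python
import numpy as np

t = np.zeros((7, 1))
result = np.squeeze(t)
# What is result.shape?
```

(7,)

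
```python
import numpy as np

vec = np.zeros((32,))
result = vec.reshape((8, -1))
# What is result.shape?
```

(8, 4)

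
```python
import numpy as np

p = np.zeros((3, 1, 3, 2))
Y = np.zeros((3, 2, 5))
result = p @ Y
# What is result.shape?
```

(3, 3, 3, 5)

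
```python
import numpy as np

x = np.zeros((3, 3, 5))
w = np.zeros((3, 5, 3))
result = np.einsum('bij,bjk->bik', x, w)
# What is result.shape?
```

(3, 3, 3)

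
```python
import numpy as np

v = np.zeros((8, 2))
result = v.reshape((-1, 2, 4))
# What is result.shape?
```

(2, 2, 4)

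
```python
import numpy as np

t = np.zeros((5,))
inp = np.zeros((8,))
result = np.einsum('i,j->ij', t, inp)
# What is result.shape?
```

(5, 8)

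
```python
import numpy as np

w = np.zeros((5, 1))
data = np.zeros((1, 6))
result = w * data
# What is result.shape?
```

(5, 6)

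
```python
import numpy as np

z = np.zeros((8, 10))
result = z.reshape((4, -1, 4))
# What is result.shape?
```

(4, 5, 4)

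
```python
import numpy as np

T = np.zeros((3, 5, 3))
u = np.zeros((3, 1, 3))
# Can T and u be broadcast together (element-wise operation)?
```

Yes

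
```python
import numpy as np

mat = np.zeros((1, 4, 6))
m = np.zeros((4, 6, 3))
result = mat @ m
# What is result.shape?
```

(4, 4, 3)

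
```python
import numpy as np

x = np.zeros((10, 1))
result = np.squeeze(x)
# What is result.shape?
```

(10,)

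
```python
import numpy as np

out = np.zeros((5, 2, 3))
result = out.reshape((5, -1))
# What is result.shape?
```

(5, 6)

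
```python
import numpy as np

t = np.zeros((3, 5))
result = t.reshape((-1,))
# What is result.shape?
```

(15,)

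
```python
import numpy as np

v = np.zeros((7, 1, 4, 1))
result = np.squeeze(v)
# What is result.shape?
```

(7, 4)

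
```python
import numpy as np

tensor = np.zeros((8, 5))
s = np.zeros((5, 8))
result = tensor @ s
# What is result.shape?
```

(8, 8)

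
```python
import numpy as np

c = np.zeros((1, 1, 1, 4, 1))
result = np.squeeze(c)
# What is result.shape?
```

(4,)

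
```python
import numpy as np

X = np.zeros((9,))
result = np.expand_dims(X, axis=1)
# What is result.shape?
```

(9, 1)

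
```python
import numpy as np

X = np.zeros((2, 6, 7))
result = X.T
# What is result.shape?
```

(7, 6, 2)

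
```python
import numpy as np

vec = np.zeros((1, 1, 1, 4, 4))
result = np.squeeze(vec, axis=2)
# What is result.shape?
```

(1, 1, 4, 4)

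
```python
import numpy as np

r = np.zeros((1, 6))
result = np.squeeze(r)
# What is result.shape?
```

(6,)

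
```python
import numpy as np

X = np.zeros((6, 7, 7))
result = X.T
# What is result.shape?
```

(7, 7, 6)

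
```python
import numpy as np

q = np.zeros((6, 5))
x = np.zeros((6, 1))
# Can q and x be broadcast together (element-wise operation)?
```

Yes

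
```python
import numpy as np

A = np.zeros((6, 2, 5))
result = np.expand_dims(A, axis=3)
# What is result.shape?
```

(6, 2, 5, 1)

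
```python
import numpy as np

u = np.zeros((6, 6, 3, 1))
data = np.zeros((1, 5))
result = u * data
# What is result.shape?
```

(6, 6, 3, 5)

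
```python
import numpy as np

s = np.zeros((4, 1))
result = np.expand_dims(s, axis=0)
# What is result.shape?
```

(1, 4, 1)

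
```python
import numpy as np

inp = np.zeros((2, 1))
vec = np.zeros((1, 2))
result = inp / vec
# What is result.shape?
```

(2, 2)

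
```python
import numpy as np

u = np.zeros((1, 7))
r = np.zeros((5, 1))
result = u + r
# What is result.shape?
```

(5, 7)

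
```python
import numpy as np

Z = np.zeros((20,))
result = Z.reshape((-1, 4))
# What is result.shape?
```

(5, 4)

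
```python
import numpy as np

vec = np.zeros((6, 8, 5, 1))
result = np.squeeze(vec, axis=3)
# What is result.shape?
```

(6, 8, 5)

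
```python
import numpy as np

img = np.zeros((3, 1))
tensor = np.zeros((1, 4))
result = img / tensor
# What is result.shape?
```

(3, 4)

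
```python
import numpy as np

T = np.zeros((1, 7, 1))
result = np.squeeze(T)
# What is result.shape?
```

(7,)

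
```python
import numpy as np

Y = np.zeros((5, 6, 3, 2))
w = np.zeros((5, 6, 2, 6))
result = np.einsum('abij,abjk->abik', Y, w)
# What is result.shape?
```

(5, 6, 3, 6)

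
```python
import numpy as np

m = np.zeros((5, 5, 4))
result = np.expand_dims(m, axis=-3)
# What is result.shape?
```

(5, 1, 5, 4)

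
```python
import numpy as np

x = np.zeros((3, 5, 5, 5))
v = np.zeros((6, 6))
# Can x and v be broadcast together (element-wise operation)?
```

No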